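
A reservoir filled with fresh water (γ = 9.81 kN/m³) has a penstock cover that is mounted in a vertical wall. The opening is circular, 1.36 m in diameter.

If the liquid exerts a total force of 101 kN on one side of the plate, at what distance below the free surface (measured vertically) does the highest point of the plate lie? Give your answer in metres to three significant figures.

γ = 9.81 kN/m³.
A = π(0.68)² = 1.45267 m².
From F = γ·h_c·A, the centroid depth is h_c = 101/(9.81 × 1.45267) = 7.08737 m.
The centroid is at the centre, 0.68 m below the top of the plate, so the highest point sits at h_top = 7.08737 − 0.68 = 6.40737 m below the surface.

d_top ≈ 6.41 m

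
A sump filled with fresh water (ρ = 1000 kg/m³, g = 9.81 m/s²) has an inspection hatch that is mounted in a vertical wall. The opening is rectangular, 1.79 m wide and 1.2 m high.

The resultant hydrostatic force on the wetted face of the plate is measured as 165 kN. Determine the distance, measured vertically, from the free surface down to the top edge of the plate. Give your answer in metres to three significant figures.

γ = ρg = 1000 × 9.81 = 9810 N/m³ = 9.81 kN/m³.
A = 1.79 × 1.2 = 2.148 m².
From F = γ·h_c·A, the centroid depth is h_c = 165/(9.81 × 2.148) = 7.83034 m.
The centroid lies 1.2/2 = 0.6 m below the top edge, so the top edge sits at h_top = 7.83034 − 0.6 = 7.23034 m below the surface.

d_top ≈ 7.23 m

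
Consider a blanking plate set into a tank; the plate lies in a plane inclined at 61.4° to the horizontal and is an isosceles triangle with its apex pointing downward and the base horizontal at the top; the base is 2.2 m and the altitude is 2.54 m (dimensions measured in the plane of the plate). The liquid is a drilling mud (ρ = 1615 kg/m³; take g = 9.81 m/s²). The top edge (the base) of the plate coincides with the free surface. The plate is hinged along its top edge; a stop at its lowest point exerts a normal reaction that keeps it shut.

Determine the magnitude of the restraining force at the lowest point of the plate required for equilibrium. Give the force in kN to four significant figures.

P ≈ 16.45 kN

γ = ρg = 1615 × 9.81 / 1000 = 15.84315 kN/m³.
Let θ = 61.4° be the plate's angle to the horizontal; measure y along the incline from where the plane meets the free surface. Vertical depth h = y·sinθ with sinθ = 0.877983.
With the apex down, the centroid sits h/3 = 2.54/3 = 0.846667 m below the base (the top edge), so y_c = 0.846667 m and h_c = 0.846667 × 0.877983 = 0.743359 m.
A = ½ × 2.2 × 2.54 = 2.794 m².
Resultant F = γ·h_c·A = 15.84315 × 0.743359 × 2.794 = 32.9054 kN.
I_c = b·h³/36 = 2.2 × 2.54³/36 = 1.00143 m⁴.
Centre of pressure: y_p = y_c + I_c/(y_c·A) = 0.846667 + 1.00143/(0.846667 × 2.794) = 0.846667 + 0.423332 = 1.27 m along the plane.
The resultant acts 0.846667 + 0.423332 = 1.27 m (along the plate) below the hinge at the top edge, so the moment about the hinge is M = F × 1.27 = 32.9054 × 1.27 = 41.7899 kN·m.
A normal force at the bottom, 2.54 m from the hinge, must supply this moment: P = 41.7899/2.54 = 16.4527 kN.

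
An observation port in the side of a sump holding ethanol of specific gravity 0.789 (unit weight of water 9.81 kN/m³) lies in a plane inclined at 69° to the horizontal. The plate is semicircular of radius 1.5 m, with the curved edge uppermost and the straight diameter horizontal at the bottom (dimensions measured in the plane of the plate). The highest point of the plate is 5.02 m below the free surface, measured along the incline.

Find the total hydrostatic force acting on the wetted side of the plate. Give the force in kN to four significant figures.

F ≈ 150.3 kN

γ = 0.789 × 9.81 = 7.74009 kN/m³.
Let θ = 69° be the plate's angle to the horizontal; measure y along the incline from where the plane meets the free surface. Vertical depth h = y·sinθ with sinθ = 0.933580.
The centroid lies 4r/(3π) = 0.63662 m above the diameter, so r − 4r/(3π) = 1.5 − 0.63662 = 0.86338 m below the topmost point, so y_c = 5.02 + 0.86338 = 5.88338 m and h_c = 5.88338 × 0.933580 = 5.49261 m.
A = πr²/2 = π × 1.5²/2 = 3.53429 m².
Resultant F = γ·h_c·A = 7.74009 × 5.49261 × 3.53429 = 150.254 kN.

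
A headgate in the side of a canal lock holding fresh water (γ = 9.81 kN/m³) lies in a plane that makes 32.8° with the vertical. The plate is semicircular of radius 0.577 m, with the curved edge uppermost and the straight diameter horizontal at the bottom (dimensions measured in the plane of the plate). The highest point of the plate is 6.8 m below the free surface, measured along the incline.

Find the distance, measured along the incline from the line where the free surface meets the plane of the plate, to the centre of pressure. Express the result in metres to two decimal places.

γ = 9.81 kN/m³.
The plate makes 32.8° with the vertical, i.e. θ = 90° − 32.8° = 57.2° to the horizontal. Measuring y along the incline from the free-surface line, vertical depth h = y·sinθ with sinθ = 0.840567.
The centroid lies 4r/(3π) = 0.244886 m above the diameter, so r − 4r/(3π) = 0.577 − 0.244886 = 0.332114 m below the topmost point, so y_c = 6.8 + 0.332114 = 7.13211 m and h_c = 7.13211 × 0.840567 = 5.99502 m.
A = πr²/2 = π × 0.577²/2 = 0.522964 m².
Resultant F = γ·h_c·A = 9.81 × 5.99502 × 0.522964 = 30.7561 kN.
I_c = (π/8 − 8/(9π))·r⁴ = 0.109757 × 0.577⁴ = 0.0121657 m⁴.
Centre of pressure: y_p = y_c + I_c/(y_c·A) = 7.13211 + 0.0121657/(7.13211 × 0.522964) = 7.13211 + 0.00326172 = 7.13537 m along the plane.

y_p = 7.14 m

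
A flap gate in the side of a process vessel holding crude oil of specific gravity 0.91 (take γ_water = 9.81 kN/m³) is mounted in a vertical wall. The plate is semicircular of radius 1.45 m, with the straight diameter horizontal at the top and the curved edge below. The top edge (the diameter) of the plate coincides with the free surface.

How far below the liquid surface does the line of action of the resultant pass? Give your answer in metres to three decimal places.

γ = 0.91 × 9.81 = 8.9271 kN/m³.
The centroid of a semicircle lies 4r/(3π) = 0.615399 m from the diameter, here below the top edge, so the centroid depth is h_c = 0.615399 m.
A = πr²/2 = π × 1.45²/2 = 3.3026 m².
Resultant F = γ·h_c·A = 8.9271 × 0.615399 × 3.3026 = 18.1436 kN.
I_c = (π/8 − 8/(9π))·r⁴ = 0.109757 × 1.45⁴ = 0.485182 m⁴.
Centre of pressure: y_p = y_c + I_c/(y_c·A) = 0.615399 + 0.485182/(0.615399 × 3.3026) = 0.615399 + 0.238722 = 0.854121 m along the plane.

h_p = 0.854 m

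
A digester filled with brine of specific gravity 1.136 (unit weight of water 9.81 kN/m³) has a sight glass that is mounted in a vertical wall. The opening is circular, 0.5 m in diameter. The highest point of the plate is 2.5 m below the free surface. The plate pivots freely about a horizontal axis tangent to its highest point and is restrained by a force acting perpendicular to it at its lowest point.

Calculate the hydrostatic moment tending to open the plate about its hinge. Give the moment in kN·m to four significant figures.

γ = 1.136 × 9.81 = 11.14416 kN/m³.
The centroid is at the centre, 0.25 m below the top of the plate, so the centroid depth is h_c = 2.5 + 0.25 = 2.75 m.
A = π(0.25)² = 0.19635 m².
Resultant F = γ·h_c·A = 11.14416 × 2.75 × 0.19635 = 6.01743 kN.
I_c = πr⁴/4 = π × 0.25⁴/4 = 0.00306796 m⁴.
Centre of pressure: y_p = y_c + I_c/(y_c·A) = 2.75 + 0.00306796/(2.75 × 0.19635) = 2.75 + 0.0056818 = 2.75568 m along the plane.
The resultant acts 0.25 + 0.0056818 = 0.255682 m (along the plate) below the hinge at the top edge, so the moment about the hinge is M = F × 0.255682 = 6.01743 × 0.255682 = 1.53855 kN·m.

M ≈ 1.539 kN·m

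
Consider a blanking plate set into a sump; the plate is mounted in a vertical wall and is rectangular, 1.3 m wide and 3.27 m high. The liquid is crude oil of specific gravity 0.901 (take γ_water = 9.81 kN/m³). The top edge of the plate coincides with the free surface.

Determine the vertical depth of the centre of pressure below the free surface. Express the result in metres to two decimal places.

h_p = 2.18 m

γ = 0.901 × 9.81 = 8.83881 kN/m³.
The centroid lies 3.27/2 = 1.635 m below the top edge, so the centroid depth is h_c = 1.635 m.
A = 1.3 × 3.27 = 4.251 m².
Resultant F = γ·h_c·A = 8.83881 × 1.635 × 4.251 = 61.4331 kN.
I_c = b·h³/12 = 1.3 × 3.27³/12 = 3.78796 m⁴.
Centre of pressure: y_p = y_c + I_c/(y_c·A) = 1.635 + 3.78796/(1.635 × 4.251) = 1.635 + 0.545 = 2.18 m along the plane.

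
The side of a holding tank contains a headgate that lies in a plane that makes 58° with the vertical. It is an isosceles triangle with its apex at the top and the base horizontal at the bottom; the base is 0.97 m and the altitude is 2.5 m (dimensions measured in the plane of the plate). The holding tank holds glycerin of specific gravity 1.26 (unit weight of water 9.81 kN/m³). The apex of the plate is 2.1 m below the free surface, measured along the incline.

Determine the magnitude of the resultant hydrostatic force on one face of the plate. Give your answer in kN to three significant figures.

γ = 1.26 × 9.81 = 12.3606 kN/m³.
The plate makes 58° with the vertical, i.e. θ = 90° − 58° = 32° to the horizontal. Measuring y along the incline from the free-surface line, vertical depth h = y·sinθ with sinθ = 0.529919.
With the apex up, the centroid sits 2h/3 = 2 × 2.5/3 = 1.66667 m below the apex, so y_c = 2.1 + 1.66667 = 3.76667 m and h_c = 3.76667 × 0.529919 = 1.99603 m.
A = ½ × 0.97 × 2.5 = 1.2125 m².
Resultant F = γ·h_c·A = 12.3606 × 1.99603 × 1.2125 = 29.915 kN.

F ≈ 29.9 kN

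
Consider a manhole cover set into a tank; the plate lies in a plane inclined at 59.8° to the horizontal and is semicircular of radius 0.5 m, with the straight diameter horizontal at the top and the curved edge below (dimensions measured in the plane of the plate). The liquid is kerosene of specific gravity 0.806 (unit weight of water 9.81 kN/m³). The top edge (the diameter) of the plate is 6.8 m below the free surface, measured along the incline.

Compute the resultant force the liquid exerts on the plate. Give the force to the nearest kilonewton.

F ≈ 19 kN

γ = 0.806 × 9.81 = 7.90686 kN/m³.
Let θ = 59.8° be the plate's angle to the horizontal; measure y along the incline from where the plane meets the free surface. Vertical depth h = y·sinθ with sinθ = 0.864275.
The centroid of a semicircle lies 4r/(3π) = 0.212207 m from the diameter, here below the top edge, so y_c = 6.8 + 0.212207 = 7.01221 m and h_c = 7.01221 × 0.864275 = 6.06048 m.
A = πr²/2 = π × 0.5²/2 = 0.392699 m².
Resultant F = γ·h_c·A = 7.90686 × 6.06048 × 0.392699 = 18.8179 kN.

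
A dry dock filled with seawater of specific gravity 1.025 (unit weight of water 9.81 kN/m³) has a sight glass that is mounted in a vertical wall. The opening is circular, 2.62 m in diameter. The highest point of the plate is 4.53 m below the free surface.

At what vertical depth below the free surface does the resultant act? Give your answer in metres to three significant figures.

h_p = 5.91 m

γ = 1.025 × 9.81 = 10.05525 kN/m³.
The centroid is at the centre, 1.31 m below the top of the plate, so the centroid depth is h_c = 4.53 + 1.31 = 5.84 m.
A = π(1.31)² = 5.39129 m².
Resultant F = γ·h_c·A = 10.05525 × 5.84 × 5.39129 = 316.591 kN.
I_c = πr⁴/4 = π × 1.31⁴/4 = 2.313 m⁴.
Centre of pressure: y_p = y_c + I_c/(y_c·A) = 5.84 + 2.313/(5.84 × 5.39129) = 5.84 + 0.0734632 = 5.91346 m along the plane.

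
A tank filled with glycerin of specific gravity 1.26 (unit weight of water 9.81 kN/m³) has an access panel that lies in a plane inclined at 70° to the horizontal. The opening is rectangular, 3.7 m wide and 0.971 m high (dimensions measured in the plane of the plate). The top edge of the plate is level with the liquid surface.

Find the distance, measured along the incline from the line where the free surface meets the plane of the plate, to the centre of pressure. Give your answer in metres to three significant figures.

y_p = 0.647 m

γ = 1.26 × 9.81 = 12.3606 kN/m³.
Let θ = 70° be the plate's angle to the horizontal; measure y along the incline from where the plane meets the free surface. Vertical depth h = y·sinθ with sinθ = 0.939693.
The centroid lies 0.971/2 = 0.4855 m below the top edge, so y_c = 0.4855 m and h_c = 0.4855 × 0.939693 = 0.456221 m.
A = 3.7 × 0.971 = 3.5927 m².
Resultant F = γ·h_c·A = 12.3606 × 0.456221 × 3.5927 = 20.2598 kN.
I_c = b·h³/12 = 3.7 × 0.971³/12 = 0.282279 m⁴.
Centre of pressure: y_p = y_c + I_c/(y_c·A) = 0.4855 + 0.282279/(0.4855 × 3.5927) = 0.4855 + 0.161833 = 0.647333 m along the plane.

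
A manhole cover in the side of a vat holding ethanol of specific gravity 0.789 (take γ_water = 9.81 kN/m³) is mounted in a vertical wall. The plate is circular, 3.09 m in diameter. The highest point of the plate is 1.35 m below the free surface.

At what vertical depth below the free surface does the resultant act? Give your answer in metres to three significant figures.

γ = 0.789 × 9.81 = 7.74009 kN/m³.
The centroid is at the centre, 1.545 m below the top of the plate, so the centroid depth is h_c = 1.35 + 1.545 = 2.895 m.
A = π(1.545)² = 7.49906 m².
Resultant F = γ·h_c·A = 7.74009 × 2.895 × 7.49906 = 168.036 kN.
I_c = πr⁴/4 = π × 1.545⁴/4 = 4.47511 m⁴.
Centre of pressure: y_p = y_c + I_c/(y_c·A) = 2.895 + 4.47511/(2.895 × 7.49906) = 2.895 + 0.206133 = 3.10113 m along the plane.

h_p = 3.10 m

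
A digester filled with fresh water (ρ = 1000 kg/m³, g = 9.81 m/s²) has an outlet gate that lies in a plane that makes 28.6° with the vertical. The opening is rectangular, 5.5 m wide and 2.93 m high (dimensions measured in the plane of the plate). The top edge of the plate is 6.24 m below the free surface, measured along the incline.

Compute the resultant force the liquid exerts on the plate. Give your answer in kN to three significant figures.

F ≈ 1070 kN

γ = ρg = 1000 × 9.81 = 9810 N/m³ = 9.81 kN/m³.
The plate makes 28.6° with the vertical, i.e. θ = 90° − 28.6° = 61.4° to the horizontal. Measuring y along the incline from the free-surface line, vertical depth h = y·sinθ with sinθ = 0.877983.
The centroid lies 2.93/2 = 1.465 m below the top edge, so y_c = 6.24 + 1.465 = 7.705 m and h_c = 7.705 × 0.877983 = 6.76486 m.
A = 5.5 × 2.93 = 16.115 m².
Resultant F = γ·h_c·A = 9.81 × 6.76486 × 16.115 = 1069.44 kN.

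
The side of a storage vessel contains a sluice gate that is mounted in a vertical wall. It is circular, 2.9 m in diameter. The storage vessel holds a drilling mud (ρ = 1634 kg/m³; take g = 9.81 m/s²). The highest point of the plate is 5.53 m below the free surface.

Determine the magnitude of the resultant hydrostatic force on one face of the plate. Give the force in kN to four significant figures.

γ = ρg = 1634 × 9.81 / 1000 = 16.02954 kN/m³.
The centroid is at the centre, 1.45 m below the top of the plate, so the centroid depth is h_c = 5.53 + 1.45 = 6.98 m.
A = π(1.45)² = 6.6052 m².
Resultant F = γ·h_c·A = 16.02954 × 6.98 × 6.6052 = 739.031 kN.

F ≈ 739.0 kN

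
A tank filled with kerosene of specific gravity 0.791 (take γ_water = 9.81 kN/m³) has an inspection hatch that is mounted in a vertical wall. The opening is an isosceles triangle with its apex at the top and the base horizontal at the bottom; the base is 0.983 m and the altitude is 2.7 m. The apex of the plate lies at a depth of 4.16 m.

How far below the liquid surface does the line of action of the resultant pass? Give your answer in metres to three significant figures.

h_p = 6.03 m

γ = 0.791 × 9.81 = 7.75971 kN/m³.
With the apex up, the centroid sits 2h/3 = 2 × 2.7/3 = 1.8 m below the apex, so the centroid depth is h_c = 4.16 + 1.8 = 5.96 m.
A = ½ × 0.983 × 2.7 = 1.32705 m².
Resultant F = γ·h_c·A = 7.75971 × 5.96 × 1.32705 = 61.3732 kN.
I_c = b·h³/36 = 0.983 × 2.7³/36 = 0.537455 m⁴.
Centre of pressure: y_p = y_c + I_c/(y_c·A) = 5.96 + 0.537455/(5.96 × 1.32705) = 5.96 + 0.067953 = 6.02795 m along the plane.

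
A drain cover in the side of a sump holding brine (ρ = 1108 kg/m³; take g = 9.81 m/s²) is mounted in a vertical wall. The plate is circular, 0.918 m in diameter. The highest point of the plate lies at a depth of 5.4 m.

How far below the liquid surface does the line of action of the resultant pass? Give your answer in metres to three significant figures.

h_p = 5.87 m

γ = ρg = 1108 × 9.81 / 1000 = 10.86948 kN/m³.
The centroid is at the centre, 0.459 m below the top of the plate, so the centroid depth is h_c = 5.4 + 0.459 = 5.859 m.
A = π(0.459)² = 0.661874 m².
Resultant F = γ·h_c·A = 10.86948 × 5.859 × 0.661874 = 42.151 kN.
I_c = πr⁴/4 = π × 0.459⁴/4 = 0.0348611 m⁴.
Centre of pressure: y_p = y_c + I_c/(y_c·A) = 5.859 + 0.0348611/(5.859 × 0.661874) = 5.859 + 0.00898964 = 5.86799 m along the plane.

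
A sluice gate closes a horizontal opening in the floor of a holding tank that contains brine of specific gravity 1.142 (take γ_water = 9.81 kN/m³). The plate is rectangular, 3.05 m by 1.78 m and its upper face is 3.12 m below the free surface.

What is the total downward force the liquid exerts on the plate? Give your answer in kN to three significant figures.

γ = 1.142 × 9.81 = 11.20302 kN/m³.
The plate is horizontal, so pressure is uniform at p = γ·h = 11.20302 × 3.12 = 34.9534 kN/m².
A = 3.05 × 1.78 = 5.429 m².
F = p·A = 34.9534 × 5.429 = 189.762 kN.

F ≈ 190 kN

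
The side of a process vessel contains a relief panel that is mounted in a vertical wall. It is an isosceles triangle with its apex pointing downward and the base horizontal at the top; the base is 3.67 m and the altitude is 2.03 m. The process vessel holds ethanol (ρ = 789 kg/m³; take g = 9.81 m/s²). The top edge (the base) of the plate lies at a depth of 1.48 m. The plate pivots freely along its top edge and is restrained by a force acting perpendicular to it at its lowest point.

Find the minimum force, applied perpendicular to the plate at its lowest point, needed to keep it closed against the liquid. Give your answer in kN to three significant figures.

γ = ρg = 789 × 9.81 / 1000 = 7.74009 kN/m³.
With the apex down, the centroid sits h/3 = 2.03/3 = 0.676667 m below the base (the top edge), so the centroid depth is h_c = 1.48 + 0.676667 = 2.15667 m.
A = ½ × 3.67 × 2.03 = 3.72505 m².
Resultant F = γ·h_c·A = 7.74009 × 2.15667 × 3.72505 = 62.1816 kN.
I_c = b·h³/36 = 3.67 × 2.03³/36 = 0.852809 m⁴.
Centre of pressure: y_p = y_c + I_c/(y_c·A) = 2.15667 + 0.852809/(2.15667 × 3.72505) = 2.15667 + 0.106154 = 2.26282 m along the plane.
The resultant acts 0.676667 + 0.106154 = 0.782821 m (along the plate) below the hinge at the top edge, so the moment about the hinge is M = F × 0.782821 = 62.1816 × 0.782821 = 48.6771 kN·m.
A normal force at the bottom, 2.03 m from the hinge, must supply this moment: P = 48.6771/2.03 = 23.9789 kN.

P ≈ 24.0 kN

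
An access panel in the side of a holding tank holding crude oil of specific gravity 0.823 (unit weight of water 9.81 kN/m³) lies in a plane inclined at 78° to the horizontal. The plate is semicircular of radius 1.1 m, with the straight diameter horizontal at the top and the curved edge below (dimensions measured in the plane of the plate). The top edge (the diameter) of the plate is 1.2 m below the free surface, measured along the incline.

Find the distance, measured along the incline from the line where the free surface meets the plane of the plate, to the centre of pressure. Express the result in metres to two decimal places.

y_p = 1.72 m

γ = 0.823 × 9.81 = 8.07363 kN/m³.
Let θ = 78° be the plate's angle to the horizontal; measure y along the incline from where the plane meets the free surface. Vertical depth h = y·sinθ with sinθ = 0.978148.
The centroid of a semicircle lies 4r/(3π) = 0.466854 m from the diameter, here below the top edge, so y_c = 1.2 + 0.466854 = 1.66685 m and h_c = 1.66685 × 0.978148 = 1.63043 m.
A = πr²/2 = π × 1.1²/2 = 1.90066 m².
Resultant F = γ·h_c·A = 8.07363 × 1.63043 × 1.90066 = 25.0193 kN.
I_c = (π/8 − 8/(9π))·r⁴ = 0.109757 × 1.1⁴ = 0.160695 m⁴.
Centre of pressure: y_p = y_c + I_c/(y_c·A) = 1.66685 + 0.160695/(1.66685 × 1.90066) = 1.66685 + 0.0507226 = 1.71757 m along the plane.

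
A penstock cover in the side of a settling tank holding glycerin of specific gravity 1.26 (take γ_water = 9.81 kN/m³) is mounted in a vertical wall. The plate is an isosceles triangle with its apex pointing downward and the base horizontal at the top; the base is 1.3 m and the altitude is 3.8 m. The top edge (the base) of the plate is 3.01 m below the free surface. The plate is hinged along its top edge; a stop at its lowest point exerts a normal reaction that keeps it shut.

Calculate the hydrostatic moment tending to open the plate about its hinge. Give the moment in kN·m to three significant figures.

M ≈ 190 kN·m

γ = 1.26 × 9.81 = 12.3606 kN/m³.
With the apex down, the centroid sits h/3 = 3.8/3 = 1.26667 m below the base (the top edge), so the centroid depth is h_c = 3.01 + 1.26667 = 4.27667 m.
A = ½ × 1.3 × 3.8 = 2.47 m².
Resultant F = γ·h_c·A = 12.3606 × 4.27667 × 2.47 = 130.57 kN.
I_c = b·h³/36 = 1.3 × 3.8³/36 = 1.98149 m⁴.
Centre of pressure: y_p = y_c + I_c/(y_c·A) = 4.27667 + 1.98149/(4.27667 × 2.47) = 4.27667 + 0.187581 = 4.46425 m along the plane.
The resultant acts 1.26667 + 0.187581 = 1.45425 m (along the plate) below the hinge at the top edge, so the moment about the hinge is M = F × 1.45425 = 130.57 × 1.45425 = 189.881 kN·m.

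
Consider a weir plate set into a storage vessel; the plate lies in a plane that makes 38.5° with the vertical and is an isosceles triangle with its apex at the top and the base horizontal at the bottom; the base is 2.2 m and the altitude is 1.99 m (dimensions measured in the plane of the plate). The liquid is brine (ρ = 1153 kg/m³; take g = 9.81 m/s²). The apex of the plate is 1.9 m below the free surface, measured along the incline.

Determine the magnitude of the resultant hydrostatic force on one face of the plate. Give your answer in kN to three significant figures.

γ = ρg = 1153 × 9.81 / 1000 = 11.31093 kN/m³.
The plate makes 38.5° with the vertical, i.e. θ = 90° − 38.5° = 51.5° to the horizontal. Measuring y along the incline from the free-surface line, vertical depth h = y·sinθ with sinθ = 0.782608.
With the apex up, the centroid sits 2h/3 = 2 × 1.99/3 = 1.32667 m below the apex, so y_c = 1.9 + 1.32667 = 3.22667 m and h_c = 3.22667 × 0.782608 = 2.52522 m.
A = ½ × 2.2 × 1.99 = 2.189 m².
Resultant F = γ·h_c·A = 11.31093 × 2.52522 × 2.189 = 62.5235 kN.

F ≈ 62.5 kN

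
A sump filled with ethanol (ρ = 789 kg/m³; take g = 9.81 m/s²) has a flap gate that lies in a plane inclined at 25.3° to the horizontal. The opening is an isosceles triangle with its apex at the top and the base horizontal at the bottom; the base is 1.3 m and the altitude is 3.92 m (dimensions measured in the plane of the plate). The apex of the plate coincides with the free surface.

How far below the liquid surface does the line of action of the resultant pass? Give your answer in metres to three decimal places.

h_p = 1.256 m

γ = ρg = 789 × 9.81 / 1000 = 7.74009 kN/m³.
Let θ = 25.3° be the plate's angle to the horizontal; measure y along the incline from where the plane meets the free surface. Vertical depth h = y·sinθ with sinθ = 0.427358.
With the apex up, the centroid sits 2h/3 = 2 × 3.92/3 = 2.61333 m below the apex, so y_c = 2.61333 m and h_c = 2.61333 × 0.427358 = 1.11683 m.
A = ½ × 1.3 × 3.92 = 2.548 m².
Resultant F = γ·h_c·A = 7.74009 × 1.11683 × 2.548 = 22.0258 kN.
I_c = b·h³/36 = 1.3 × 3.92³/36 = 2.1752 m⁴.
Centre of pressure: y_p = y_c + I_c/(y_c·A) = 2.61333 + 2.1752/(2.61333 × 2.548) = 2.61333 + 0.326667 = 2.94 m along the plane.
Vertically, h_p = y_p·sinθ = 2.94 × 0.427358 = 1.25643 m.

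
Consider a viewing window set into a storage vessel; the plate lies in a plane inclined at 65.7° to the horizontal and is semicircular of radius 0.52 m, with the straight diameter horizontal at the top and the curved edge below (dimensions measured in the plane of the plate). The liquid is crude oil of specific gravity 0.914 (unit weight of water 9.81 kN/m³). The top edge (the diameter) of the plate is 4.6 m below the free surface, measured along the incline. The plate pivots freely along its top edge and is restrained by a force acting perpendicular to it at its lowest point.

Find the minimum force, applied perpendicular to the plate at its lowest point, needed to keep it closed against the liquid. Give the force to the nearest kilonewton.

P ≈ 7 kN

γ = 0.914 × 9.81 = 8.96634 kN/m³.
Let θ = 65.7° be the plate's angle to the horizontal; measure y along the incline from where the plane meets the free surface. Vertical depth h = y·sinθ with sinθ = 0.911403.
The centroid of a semicircle lies 4r/(3π) = 0.220695 m from the diameter, here below the top edge, so y_c = 4.6 + 0.220695 = 4.82069 m and h_c = 4.82069 × 0.911403 = 4.39359 m.
A = πr²/2 = π × 0.52²/2 = 0.424743 m².
Resultant F = γ·h_c·A = 8.96634 × 4.39359 × 0.424743 = 16.7325 kN.
I_c = (π/8 − 8/(9π))·r⁴ = 0.109757 × 0.52⁴ = 0.00802501 m⁴.
Centre of pressure: y_p = y_c + I_c/(y_c·A) = 4.82069 + 0.00802501/(4.82069 × 0.424743) = 4.82069 + 0.00391931 = 4.82461 m along the plane.
The resultant acts 0.220695 + 0.00391931 = 0.224614 m (along the plate) below the hinge at the top edge, so the moment about the hinge is M = F × 0.224614 = 16.7325 × 0.224614 = 3.75835 kN·m.
A normal force at the bottom, 0.52 m from the hinge, must supply this moment: P = 3.75835/0.52 = 7.2276 kN.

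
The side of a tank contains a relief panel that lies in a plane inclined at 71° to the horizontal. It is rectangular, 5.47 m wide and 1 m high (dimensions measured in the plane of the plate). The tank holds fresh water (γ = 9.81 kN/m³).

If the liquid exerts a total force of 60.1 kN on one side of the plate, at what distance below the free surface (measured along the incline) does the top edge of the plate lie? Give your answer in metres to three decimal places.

y_top ≈ 0.685 m

γ = 9.81 kN/m³.
A = 5.47 × 1 = 5.47 m².
From F = γ·h_c·A, the centroid depth is h_c = 60.1/(9.81 × 5.47) = 1.12 m.
Let θ = 71° be the plate's angle to the horizontal; measure y along the incline from where the plane meets the free surface. Vertical depth h = y·sinθ with sinθ = 0.945519.
Along the incline, y_c = h_c/sinθ = 1.12/0.945519 = 1.18453 m.
The centroid lies 1/2 = 0.5 m below the top edge, so the top edge sits at y_top = 1.18453 − 0.5 = 0.68453 m along the incline.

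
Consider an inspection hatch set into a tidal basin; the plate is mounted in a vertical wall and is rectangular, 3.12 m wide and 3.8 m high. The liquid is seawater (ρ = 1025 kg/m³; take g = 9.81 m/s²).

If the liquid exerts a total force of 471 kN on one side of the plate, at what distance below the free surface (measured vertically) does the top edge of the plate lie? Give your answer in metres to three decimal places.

d_top ≈ 2.051 m

γ = ρg = 1025 × 9.81 / 1000 = 10.05525 kN/m³.
A = 3.12 × 3.8 = 11.856 m².
From F = γ·h_c·A, the centroid depth is h_c = 471/(10.05525 × 11.856) = 3.95084 m.
The centroid lies 3.8/2 = 1.9 m below the top edge, so the top edge sits at h_top = 3.95084 − 1.9 = 2.05084 m below the surface.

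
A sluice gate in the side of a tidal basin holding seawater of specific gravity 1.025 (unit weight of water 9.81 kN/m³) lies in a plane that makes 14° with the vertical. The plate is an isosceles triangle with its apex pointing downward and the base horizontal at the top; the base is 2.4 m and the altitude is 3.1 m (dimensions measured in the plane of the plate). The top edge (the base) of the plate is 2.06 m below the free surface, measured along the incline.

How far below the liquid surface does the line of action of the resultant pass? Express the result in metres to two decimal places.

h_p = 3.17 m

γ = 1.025 × 9.81 = 10.05525 kN/m³.
The plate makes 14° with the vertical, i.e. θ = 90° − 14° = 76° to the horizontal. Measuring y along the incline from the free-surface line, vertical depth h = y·sinθ with sinθ = 0.970296.
With the apex down, the centroid sits h/3 = 3.1/3 = 1.03333 m below the base (the top edge), so y_c = 2.06 + 1.03333 = 3.09333 m and h_c = 3.09333 × 0.970296 = 3.00145 m.
A = ½ × 2.4 × 3.1 = 3.72 m².
Resultant F = γ·h_c·A = 10.05525 × 3.00145 × 3.72 = 112.271 kN.
I_c = b·h³/36 = 2.4 × 3.1³/36 = 1.98607 m⁴.
Centre of pressure: y_p = y_c + I_c/(y_c·A) = 3.09333 + 1.98607/(3.09333 × 3.72) = 3.09333 + 0.172594 = 3.26592 m along the plane.
Vertically, h_p = y_p·sinθ = 3.26592 × 0.970296 = 3.16891 m.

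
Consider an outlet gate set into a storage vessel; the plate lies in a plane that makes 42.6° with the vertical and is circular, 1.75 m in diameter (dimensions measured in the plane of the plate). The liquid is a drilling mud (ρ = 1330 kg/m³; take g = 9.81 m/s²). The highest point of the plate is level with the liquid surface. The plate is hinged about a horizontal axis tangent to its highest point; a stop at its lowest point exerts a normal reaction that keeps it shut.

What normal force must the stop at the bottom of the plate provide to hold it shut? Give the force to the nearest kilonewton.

P ≈ 13 kN

γ = ρg = 1330 × 9.81 / 1000 = 13.0473 kN/m³.
The plate makes 42.6° with the vertical, i.e. θ = 90° − 42.6° = 47.4° to the horizontal. Measuring y along the incline from the free-surface line, vertical depth h = y·sinθ with sinθ = 0.736097.
The centroid is at the centre, 0.875 m below the top of the plate, so y_c = 0.875 m and h_c = 0.875 × 0.736097 = 0.644085 m.
A = π(0.875)² = 2.40528 m².
Resultant F = γ·h_c·A = 13.0473 × 0.644085 × 2.40528 = 20.2129 kN.
I_c = πr⁴/4 = π × 0.875⁴/4 = 0.460386 m⁴.
Centre of pressure: y_p = y_c + I_c/(y_c·A) = 0.875 + 0.460386/(0.875 × 2.40528) = 0.875 + 0.21875 = 1.09375 m along the plane.
The resultant acts 0.875 + 0.21875 = 1.09375 m (along the plate) below the hinge at the top edge, so the moment about the hinge is M = F × 1.09375 = 20.2129 × 1.09375 = 22.1079 kN·m.
A normal force at the bottom, 1.75 m from the hinge, must supply this moment: P = 22.1079/1.75 = 12.6331 kN.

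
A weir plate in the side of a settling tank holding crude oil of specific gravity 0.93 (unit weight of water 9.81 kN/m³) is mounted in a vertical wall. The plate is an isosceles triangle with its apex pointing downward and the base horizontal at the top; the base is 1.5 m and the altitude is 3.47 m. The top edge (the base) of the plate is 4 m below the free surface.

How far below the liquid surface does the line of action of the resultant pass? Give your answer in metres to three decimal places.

h_p = 5.286 m

γ = 0.93 × 9.81 = 9.1233 kN/m³.
With the apex down, the centroid sits h/3 = 3.47/3 = 1.15667 m below the base (the top edge), so the centroid depth is h_c = 4 + 1.15667 = 5.15667 m.
A = ½ × 1.5 × 3.47 = 2.6025 m².
Resultant F = γ·h_c·A = 9.1233 × 5.15667 × 2.6025 = 122.437 kN.
I_c = b·h³/36 = 1.5 × 3.47³/36 = 1.74091 m⁴.
Centre of pressure: y_p = y_c + I_c/(y_c·A) = 5.15667 + 1.74091/(5.15667 × 2.6025) = 5.15667 + 0.129723 = 5.28639 m along the plane.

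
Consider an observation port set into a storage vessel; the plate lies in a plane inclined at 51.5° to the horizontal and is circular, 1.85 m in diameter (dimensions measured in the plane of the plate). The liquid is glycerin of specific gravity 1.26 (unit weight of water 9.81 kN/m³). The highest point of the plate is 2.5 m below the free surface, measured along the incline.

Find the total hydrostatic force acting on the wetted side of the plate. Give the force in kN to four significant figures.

F ≈ 89.06 kN

γ = 1.26 × 9.81 = 12.3606 kN/m³.
Let θ = 51.5° be the plate's angle to the horizontal; measure y along the incline from where the plane meets the free surface. Vertical depth h = y·sinθ with sinθ = 0.782608.
The centroid is at the centre, 0.925 m below the top of the plate, so y_c = 2.5 + 0.925 = 3.425 m and h_c = 3.425 × 0.782608 = 2.68043 m.
A = π(0.925)² = 2.68803 m².
Resultant F = γ·h_c·A = 12.3606 × 2.68043 × 2.68803 = 89.0591 kN.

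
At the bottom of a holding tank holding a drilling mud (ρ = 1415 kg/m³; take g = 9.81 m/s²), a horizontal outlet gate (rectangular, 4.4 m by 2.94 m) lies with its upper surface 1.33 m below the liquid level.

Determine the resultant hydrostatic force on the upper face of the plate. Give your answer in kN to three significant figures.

γ = ρg = 1415 × 9.81 / 1000 = 13.88115 kN/m³.
The plate is horizontal, so pressure is uniform at p = γ·h = 13.88115 × 1.33 = 18.4619 kN/m².
A = 4.4 × 2.94 = 12.936 m².
F = p·A = 18.4619 × 12.936 = 238.823 kN.

F ≈ 239 kN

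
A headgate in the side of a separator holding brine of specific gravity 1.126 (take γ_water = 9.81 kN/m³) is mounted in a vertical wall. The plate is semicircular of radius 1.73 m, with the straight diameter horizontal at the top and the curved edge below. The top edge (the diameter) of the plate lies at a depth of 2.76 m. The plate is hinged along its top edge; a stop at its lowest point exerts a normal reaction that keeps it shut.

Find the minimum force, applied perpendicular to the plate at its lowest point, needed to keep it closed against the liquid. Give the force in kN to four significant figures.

γ = 1.126 × 9.81 = 11.04606 kN/m³.
The centroid of a semicircle lies 4r/(3π) = 0.734235 m from the diameter, here below the top edge, so the centroid depth is h_c = 2.76 + 0.734235 = 3.49423 m.
A = πr²/2 = π × 1.73²/2 = 4.70124 m².
Resultant F = γ·h_c·A = 11.04606 × 3.49423 × 4.70124 = 181.456 kN.
I_c = (π/8 − 8/(9π))·r⁴ = 0.109757 × 1.73⁴ = 0.983143 m⁴.
Centre of pressure: y_p = y_c + I_c/(y_c·A) = 3.49423 + 0.983143/(3.49423 × 4.70124) = 3.49423 + 0.0598484 = 3.55408 m along the plane.
The resultant acts 0.734235 + 0.0598484 = 0.794083 m (along the plate) below the hinge at the top edge, so the moment about the hinge is M = F × 0.794083 = 181.456 × 0.794083 = 144.091 kN·m.
A normal force at the bottom, 1.73 m from the hinge, must supply this moment: P = 144.091/1.73 = 83.2896 kN.

P ≈ 83.29 kN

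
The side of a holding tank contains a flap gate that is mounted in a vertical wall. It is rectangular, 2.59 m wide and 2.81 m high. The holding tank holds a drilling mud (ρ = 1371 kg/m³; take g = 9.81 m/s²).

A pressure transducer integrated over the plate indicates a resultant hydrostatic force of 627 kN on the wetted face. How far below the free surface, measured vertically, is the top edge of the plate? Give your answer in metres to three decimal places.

d_top ≈ 5.001 m

γ = ρg = 1371 × 9.81 / 1000 = 13.44951 kN/m³.
A = 2.59 × 2.81 = 7.2779 m².
From F = γ·h_c·A, the centroid depth is h_c = 627/(13.44951 × 7.2779) = 6.40553 m.
The centroid lies 2.81/2 = 1.405 m below the top edge, so the top edge sits at h_top = 6.40553 − 1.405 = 5.00053 m below the surface.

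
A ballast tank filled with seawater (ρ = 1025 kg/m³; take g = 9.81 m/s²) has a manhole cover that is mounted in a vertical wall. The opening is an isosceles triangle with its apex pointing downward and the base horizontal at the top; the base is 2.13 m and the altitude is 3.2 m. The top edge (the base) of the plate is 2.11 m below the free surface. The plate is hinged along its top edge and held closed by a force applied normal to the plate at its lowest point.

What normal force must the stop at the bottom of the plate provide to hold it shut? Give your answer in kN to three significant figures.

γ = ρg = 1025 × 9.81 / 1000 = 10.05525 kN/m³.
With the apex down, the centroid sits h/3 = 3.2/3 = 1.06667 m below the base (the top edge), so the centroid depth is h_c = 2.11 + 1.06667 = 3.17667 m.
A = ½ × 2.13 × 3.2 = 3.408 m².
Resultant F = γ·h_c·A = 10.05525 × 3.17667 × 3.408 = 108.859 kN.
I_c = b·h³/36 = 2.13 × 3.2³/36 = 1.93877 m⁴.
Centre of pressure: y_p = y_c + I_c/(y_c·A) = 3.17667 + 1.93877/(3.17667 × 3.408) = 3.17667 + 0.179083 = 3.35575 m along the plane.
The resultant acts 1.06667 + 0.179083 = 1.24575 m (along the plate) below the hinge at the top edge, so the moment about the hinge is M = F × 1.24575 = 108.859 × 1.24575 = 135.611 kN·m.
A normal force at the bottom, 3.2 m from the hinge, must supply this moment: P = 135.611/3.2 = 42.3784 kN.

P ≈ 42.4 kN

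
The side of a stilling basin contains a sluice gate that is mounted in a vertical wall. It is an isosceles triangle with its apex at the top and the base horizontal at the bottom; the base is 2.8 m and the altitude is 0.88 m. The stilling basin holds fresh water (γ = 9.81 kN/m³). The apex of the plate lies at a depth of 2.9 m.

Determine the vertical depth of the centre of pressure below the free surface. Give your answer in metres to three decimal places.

h_p = 3.499 m

γ = 9.81 kN/m³.
With the apex up, the centroid sits 2h/3 = 2 × 0.88/3 = 0.586667 m below the apex, so the centroid depth is h_c = 2.9 + 0.586667 = 3.48667 m.
A = ½ × 2.8 × 0.88 = 1.232 m².
Resultant F = γ·h_c·A = 9.81 × 3.48667 × 1.232 = 42.1396 kN.
I_c = b·h³/36 = 2.8 × 0.88³/36 = 0.0530034 m⁴.
Centre of pressure: y_p = y_c + I_c/(y_c·A) = 3.48667 + 0.0530034/(3.48667 × 1.232) = 3.48667 + 0.0123391 = 3.49901 m along the plane.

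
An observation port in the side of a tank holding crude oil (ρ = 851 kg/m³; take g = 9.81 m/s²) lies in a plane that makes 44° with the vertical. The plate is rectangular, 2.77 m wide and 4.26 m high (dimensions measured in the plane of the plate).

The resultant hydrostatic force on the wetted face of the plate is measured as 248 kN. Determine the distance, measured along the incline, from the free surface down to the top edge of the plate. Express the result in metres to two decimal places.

y_top ≈ 1.37 m

γ = ρg = 851 × 9.81 / 1000 = 8.34831 kN/m³.
A = 2.77 × 4.26 = 11.8002 m².
From F = γ·h_c·A, the centroid depth is h_c = 248/(8.34831 × 11.8002) = 2.51747 m.
The plate makes 44° with the vertical, i.e. θ = 90° − 44° = 46° to the horizontal. Measuring y along the incline from the free-surface line, vertical depth h = y·sinθ with sinθ = 0.719340.
Along the incline, y_c = h_c/sinθ = 2.51747/0.719340 = 3.49969 m.
The centroid lies 4.26/2 = 2.13 m below the top edge, so the top edge sits at y_top = 3.49969 − 2.13 = 1.36969 m along the incline.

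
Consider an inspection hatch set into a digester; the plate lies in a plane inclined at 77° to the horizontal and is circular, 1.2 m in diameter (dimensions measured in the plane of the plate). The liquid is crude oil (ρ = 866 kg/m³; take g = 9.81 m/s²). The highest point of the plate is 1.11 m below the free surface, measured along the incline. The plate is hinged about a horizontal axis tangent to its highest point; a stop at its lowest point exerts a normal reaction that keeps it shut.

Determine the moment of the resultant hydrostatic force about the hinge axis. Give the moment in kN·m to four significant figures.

γ = ρg = 866 × 9.81 / 1000 = 8.49546 kN/m³.
Let θ = 77° be the plate's angle to the horizontal; measure y along the incline from where the plane meets the free surface. Vertical depth h = y·sinθ with sinθ = 0.974370.
The centroid is at the centre, 0.6 m below the top of the plate, so y_c = 1.11 + 0.6 = 1.71 m and h_c = 1.71 × 0.974370 = 1.66617 m.
A = π(0.6)² = 1.13097 m².
Resultant F = γ·h_c·A = 8.49546 × 1.66617 × 1.13097 = 16.0087 kN.
I_c = πr⁴/4 = π × 0.6⁴/4 = 0.101788 m⁴.
Centre of pressure: y_p = y_c + I_c/(y_c·A) = 1.71 + 0.101788/(1.71 × 1.13097) = 1.71 + 0.0526319 = 1.76263 m along the plane.
The resultant acts 0.6 + 0.0526319 = 0.652632 m (along the plate) below the hinge at the top edge, so the moment about the hinge is M = F × 0.652632 = 16.0087 × 0.652632 = 10.4478 kN·m.

M ≈ 10.45 kN·m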